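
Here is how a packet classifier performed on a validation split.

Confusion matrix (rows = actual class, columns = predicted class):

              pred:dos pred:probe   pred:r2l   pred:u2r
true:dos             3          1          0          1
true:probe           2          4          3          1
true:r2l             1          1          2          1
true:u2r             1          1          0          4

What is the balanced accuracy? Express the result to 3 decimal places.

0.517

Balanced accuracy = mean of per-class recall.
  dos: recall = 3/5 = 0.6000
  probe: recall = 4/10 = 0.4000
  r2l: recall = 2/5 = 0.4000
  u2r: recall = 4/6 = 0.6667
Mean = (0.6000 + 0.4000 + 0.4000 + 0.6667) / 4 = 0.517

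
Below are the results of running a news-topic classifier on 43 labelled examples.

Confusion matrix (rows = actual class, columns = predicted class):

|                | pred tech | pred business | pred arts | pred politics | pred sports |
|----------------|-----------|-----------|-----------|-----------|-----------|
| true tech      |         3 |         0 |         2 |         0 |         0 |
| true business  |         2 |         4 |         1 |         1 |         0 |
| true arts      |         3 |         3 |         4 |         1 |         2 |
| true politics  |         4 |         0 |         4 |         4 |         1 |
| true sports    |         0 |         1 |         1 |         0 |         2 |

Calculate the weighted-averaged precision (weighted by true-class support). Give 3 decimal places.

Per-class precision (TP/(TP+FP)):
  tech: TP=3, FP=2+3+4+0=9 → 3/12 = 0.2500
  business: TP=4, FP=0+3+0+1=4 → 4/8 = 0.5000
  arts: TP=4, FP=2+1+4+1=8 → 4/12 = 0.3333
  politics: TP=4, FP=0+1+1+0=2 → 4/6 = 0.6667
  sports: TP=2, FP=0+0+2+1=3 → 2/5 = 0.4000
Weighted-precision = Σ (supportᵢ/N)·precisionᵢ with N=43: (5/43)·0.2500 + (8/43)·0.5000 + (13/43)·0.3333 + (13/43)·0.6667 + (4/43)·0.4000 = 0.462

0.462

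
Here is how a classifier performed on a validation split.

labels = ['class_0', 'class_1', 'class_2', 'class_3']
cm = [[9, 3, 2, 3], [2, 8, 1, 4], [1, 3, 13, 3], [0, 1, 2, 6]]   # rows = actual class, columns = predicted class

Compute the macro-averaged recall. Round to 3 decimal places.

0.595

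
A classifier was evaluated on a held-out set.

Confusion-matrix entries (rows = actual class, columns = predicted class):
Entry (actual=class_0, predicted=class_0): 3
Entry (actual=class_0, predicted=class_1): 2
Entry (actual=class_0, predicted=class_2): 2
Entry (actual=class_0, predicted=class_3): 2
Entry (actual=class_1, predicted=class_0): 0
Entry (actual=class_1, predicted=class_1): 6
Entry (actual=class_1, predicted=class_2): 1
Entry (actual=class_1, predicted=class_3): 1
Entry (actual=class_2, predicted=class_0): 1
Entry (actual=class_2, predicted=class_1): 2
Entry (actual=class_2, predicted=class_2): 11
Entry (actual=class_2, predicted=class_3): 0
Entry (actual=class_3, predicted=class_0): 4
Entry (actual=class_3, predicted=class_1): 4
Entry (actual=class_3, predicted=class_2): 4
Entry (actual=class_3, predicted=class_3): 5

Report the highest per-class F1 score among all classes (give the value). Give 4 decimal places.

0.6875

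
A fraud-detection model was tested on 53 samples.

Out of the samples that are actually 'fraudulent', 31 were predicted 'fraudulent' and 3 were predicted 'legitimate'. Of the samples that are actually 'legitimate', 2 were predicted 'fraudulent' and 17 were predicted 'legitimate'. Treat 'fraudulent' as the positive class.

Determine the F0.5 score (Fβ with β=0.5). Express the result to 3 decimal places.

Fβ = (1+β²)·TP / ((1+β²)·TP + β²·FN + FP), with β²=1/4
= 1.25·31 / (1.25·31 + 0.25·3 + 2) = 0.934

0.934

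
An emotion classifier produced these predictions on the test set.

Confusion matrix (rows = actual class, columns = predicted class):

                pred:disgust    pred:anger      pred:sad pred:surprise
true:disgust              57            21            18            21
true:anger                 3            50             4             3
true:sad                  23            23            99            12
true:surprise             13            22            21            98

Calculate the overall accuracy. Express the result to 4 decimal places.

0.6230

Accuracy = trace / total = (57+50+99+98=304) / 488 = 304/488 = 0.6230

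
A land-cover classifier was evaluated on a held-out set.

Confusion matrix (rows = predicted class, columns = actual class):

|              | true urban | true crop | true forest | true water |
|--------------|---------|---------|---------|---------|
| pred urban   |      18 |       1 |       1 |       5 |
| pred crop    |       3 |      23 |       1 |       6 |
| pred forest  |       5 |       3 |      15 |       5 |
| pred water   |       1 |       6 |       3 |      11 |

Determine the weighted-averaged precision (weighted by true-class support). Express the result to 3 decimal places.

0.629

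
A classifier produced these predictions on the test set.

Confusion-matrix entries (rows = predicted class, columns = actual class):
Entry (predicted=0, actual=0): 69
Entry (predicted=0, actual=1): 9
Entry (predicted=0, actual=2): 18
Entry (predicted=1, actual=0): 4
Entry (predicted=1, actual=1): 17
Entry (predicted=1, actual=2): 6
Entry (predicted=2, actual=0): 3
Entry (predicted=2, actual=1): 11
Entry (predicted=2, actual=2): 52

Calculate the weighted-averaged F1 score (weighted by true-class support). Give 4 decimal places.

Per-class F1 score (2·TP/(2·TP+FP+FN)):
  0: TP=69, FP=9+18=27, FN=4+3=7 → 138/172 = 0.80233
  1: TP=17, FP=4+6=10, FN=9+11=20 → 34/64 = 0.53125
  2: TP=52, FP=3+11=14, FN=18+6=24 → 104/142 = 0.73239
Weighted-F1 score = Σ (supportᵢ/N)·F1 scoreᵢ with N=189: (76/189)·0.80233 + (37/189)·0.53125 + (76/189)·0.73239 = 0.7211

0.7211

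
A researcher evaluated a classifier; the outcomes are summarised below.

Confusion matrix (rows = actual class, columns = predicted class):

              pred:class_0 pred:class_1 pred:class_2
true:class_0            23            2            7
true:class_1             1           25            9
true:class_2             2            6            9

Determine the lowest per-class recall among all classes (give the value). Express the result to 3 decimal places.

Per-class recall (TP/(TP+FN)):
  class_0: TP=23, FN=2+7=9 → 23/32 = 0.7188
  class_1: TP=25, FN=1+9=10 → 25/35 = 0.7143
  class_2: TP=9, FN=2+6=8 → 9/17 = 0.5294
Lowest is class 'class_2' with recall = 0.529.

0.529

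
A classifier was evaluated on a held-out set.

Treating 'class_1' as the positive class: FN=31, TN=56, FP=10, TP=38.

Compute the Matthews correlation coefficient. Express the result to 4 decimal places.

0.4169

MCC = (TP·TN − FP·FN) / √((TP+FP)(TP+FN)(TN+FP)(TN+FN))
Numerator = 38·56 − 10·31 = 1818
Denominator = √(48·69·66·87) = √19017504 = 4360.9063
MCC = 1818 / 4360.9063 = 0.4169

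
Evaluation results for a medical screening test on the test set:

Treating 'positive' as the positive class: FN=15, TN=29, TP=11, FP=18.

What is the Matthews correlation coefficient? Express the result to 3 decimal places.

0.039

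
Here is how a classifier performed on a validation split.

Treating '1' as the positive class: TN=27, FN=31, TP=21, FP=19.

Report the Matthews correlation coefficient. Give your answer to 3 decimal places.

MCC = (TP·TN − FP·FN) / √((TP+FP)(TP+FN)(TN+FP)(TN+FN))
Numerator = 21·27 − 19·31 = -22
Denominator = √(40·52·46·58) = √5549440 = 2355.7249
MCC = -22 / 2355.7249 = -0.009

-0.009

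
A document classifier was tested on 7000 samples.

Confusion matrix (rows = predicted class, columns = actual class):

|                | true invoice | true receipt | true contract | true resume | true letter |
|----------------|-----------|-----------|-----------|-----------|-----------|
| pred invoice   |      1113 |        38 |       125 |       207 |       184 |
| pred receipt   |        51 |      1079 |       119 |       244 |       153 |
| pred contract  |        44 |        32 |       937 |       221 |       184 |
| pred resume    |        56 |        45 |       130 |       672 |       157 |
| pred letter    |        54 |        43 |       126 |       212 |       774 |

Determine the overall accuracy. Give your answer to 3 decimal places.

0.654

Accuracy = trace / total = (1113+1079+937+672+774=4575) / 7000 = 4575/7000 = 0.654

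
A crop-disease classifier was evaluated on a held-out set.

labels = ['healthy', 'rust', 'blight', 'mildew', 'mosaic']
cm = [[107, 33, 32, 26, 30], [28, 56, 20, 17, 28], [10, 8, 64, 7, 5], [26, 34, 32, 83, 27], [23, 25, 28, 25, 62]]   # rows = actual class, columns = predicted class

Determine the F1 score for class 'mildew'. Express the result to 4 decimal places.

0.4611

Treat 'mildew' as positive and all other classes as negative.
F1 score = 2·TP/(2·TP+FP+FN).
mildew: TP=83, FP=26+17+7+25=75, FN=26+34+32+27=119 → 166/360 = 0.46111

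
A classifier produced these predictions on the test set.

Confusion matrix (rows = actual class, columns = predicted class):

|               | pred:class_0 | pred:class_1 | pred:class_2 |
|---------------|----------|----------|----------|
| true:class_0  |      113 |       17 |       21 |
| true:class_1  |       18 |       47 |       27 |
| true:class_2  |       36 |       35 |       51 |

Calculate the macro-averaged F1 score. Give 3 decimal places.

0.555

Per-class F1 score (2·TP/(2·TP+FP+FN)):
  class_0: TP=113, FP=18+36=54, FN=17+21=38 → 226/318 = 0.7107
  class_1: TP=47, FP=17+35=52, FN=18+27=45 → 94/191 = 0.4921
  class_2: TP=51, FP=21+27=48, FN=36+35=71 → 102/221 = 0.4615
Macro-F1 score = mean = (0.7107 + 0.4921 + 0.4615) / 3 = 0.555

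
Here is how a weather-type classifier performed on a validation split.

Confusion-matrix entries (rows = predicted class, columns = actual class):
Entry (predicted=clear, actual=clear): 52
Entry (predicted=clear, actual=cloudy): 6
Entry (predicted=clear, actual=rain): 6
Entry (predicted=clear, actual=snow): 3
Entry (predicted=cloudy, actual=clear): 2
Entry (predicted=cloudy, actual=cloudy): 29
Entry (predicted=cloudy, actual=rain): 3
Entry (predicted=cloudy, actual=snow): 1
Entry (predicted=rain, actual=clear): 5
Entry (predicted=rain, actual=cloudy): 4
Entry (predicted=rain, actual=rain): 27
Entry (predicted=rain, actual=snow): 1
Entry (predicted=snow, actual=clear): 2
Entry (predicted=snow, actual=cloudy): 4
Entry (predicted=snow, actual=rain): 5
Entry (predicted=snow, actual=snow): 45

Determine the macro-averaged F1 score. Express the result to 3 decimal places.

Per-class F1 score (2·TP/(2·TP+FP+FN)):
  clear: TP=52, FP=6+6+3=15, FN=2+5+2=9 → 104/128 = 0.8125
  cloudy: TP=29, FP=2+3+1=6, FN=6+4+4=14 → 58/78 = 0.7436
  rain: TP=27, FP=5+4+1=10, FN=6+3+5=14 → 54/78 = 0.6923
  snow: TP=45, FP=2+4+5=11, FN=3+1+1=5 → 90/106 = 0.8491
Macro-F1 score = mean = (0.8125 + 0.7436 + 0.6923 + 0.8491) / 4 = 0.774

0.774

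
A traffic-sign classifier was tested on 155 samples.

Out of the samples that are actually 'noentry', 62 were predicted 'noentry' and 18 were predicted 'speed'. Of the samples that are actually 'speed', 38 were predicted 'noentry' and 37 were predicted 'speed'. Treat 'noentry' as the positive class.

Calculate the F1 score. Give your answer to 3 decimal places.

0.689

Precision = TP/(TP+FP) = 62/100 = 0.6200
Recall = TP/(TP+FN) = 62/80 = 0.7750
F1 = 2·TP/(2·TP+FP+FN) = 124/180 = 0.689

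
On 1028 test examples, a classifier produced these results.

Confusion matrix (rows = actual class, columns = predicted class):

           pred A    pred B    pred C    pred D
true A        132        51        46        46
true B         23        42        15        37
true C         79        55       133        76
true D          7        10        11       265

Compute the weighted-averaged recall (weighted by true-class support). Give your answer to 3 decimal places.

Per-class recall (TP/(TP+FN)):
  A: TP=132, FN=51+46+46=143 → 132/275 = 0.4800
  B: TP=42, FN=23+15+37=75 → 42/117 = 0.3590
  C: TP=133, FN=79+55+76=210 → 133/343 = 0.3878
  D: TP=265, FN=7+10+11=28 → 265/293 = 0.9044
Weighted-recall = Σ (supportᵢ/N)·recallᵢ with N=1028: (275/1028)·0.4800 + (117/1028)·0.3590 + (343/1028)·0.3878 + (293/1028)·0.9044 = 0.556

0.556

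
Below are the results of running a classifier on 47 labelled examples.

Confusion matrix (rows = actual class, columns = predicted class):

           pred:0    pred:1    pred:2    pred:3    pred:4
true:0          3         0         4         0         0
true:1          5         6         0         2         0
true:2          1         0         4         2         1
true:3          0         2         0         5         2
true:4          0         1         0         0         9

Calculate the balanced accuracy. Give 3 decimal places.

0.569

Balanced accuracy = mean of per-class recall.
  0: recall = 3/7 = 0.4286
  1: recall = 6/13 = 0.4615
  2: recall = 4/8 = 0.5000
  3: recall = 5/9 = 0.5556
  4: recall = 9/10 = 0.9000
Mean = (0.4286 + 0.4615 + 0.5000 + 0.5556 + 0.9000) / 5 = 0.569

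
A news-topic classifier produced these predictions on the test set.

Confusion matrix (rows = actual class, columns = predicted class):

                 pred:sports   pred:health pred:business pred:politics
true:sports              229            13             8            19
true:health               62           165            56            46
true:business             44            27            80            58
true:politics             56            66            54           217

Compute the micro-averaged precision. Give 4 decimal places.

Micro-averaging pools counts across classes: ΣTP=691, ΣFP=509, ΣFN=509.
Micro-precision = TP/(TP+FP) on pooled counts = 0.5758 (equals overall accuracy in single-label multiclass).

0.5758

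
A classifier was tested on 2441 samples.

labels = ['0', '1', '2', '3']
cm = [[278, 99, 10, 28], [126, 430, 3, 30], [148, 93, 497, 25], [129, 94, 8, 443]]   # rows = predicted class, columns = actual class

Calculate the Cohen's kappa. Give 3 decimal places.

0.570

Observed agreement pₒ = trace/N = 1648/2441 = 0.6751
Expected agreement pₑ = Σ (rowᵢ·colᵢ)/N² = (681·415 + 716·589 + 518·763 + 526·674)/2441² = 0.2440
κ = (pₒ − pₑ)/(1 − pₑ) = (0.6751 − 0.2440)/(1 − 0.2440) = 0.570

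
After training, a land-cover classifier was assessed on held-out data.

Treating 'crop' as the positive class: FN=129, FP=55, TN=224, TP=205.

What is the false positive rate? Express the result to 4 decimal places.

FPR = FP/(FP+TN) = 55/(55+224) = 0.1971

0.1971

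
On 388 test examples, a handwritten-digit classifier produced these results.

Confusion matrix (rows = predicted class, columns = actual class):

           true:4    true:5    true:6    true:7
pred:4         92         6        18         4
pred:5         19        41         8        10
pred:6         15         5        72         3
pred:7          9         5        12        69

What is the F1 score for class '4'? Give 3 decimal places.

Take TP from the diagonal, FP from the rest of the '4' prediction marginal, FN from the rest of the '4' actual marginal.
F1 score = 2·TP/(2·TP+FP+FN).
4: TP=92, FP=6+18+4=28, FN=19+15+9=43 → 184/255 = 0.7216

0.722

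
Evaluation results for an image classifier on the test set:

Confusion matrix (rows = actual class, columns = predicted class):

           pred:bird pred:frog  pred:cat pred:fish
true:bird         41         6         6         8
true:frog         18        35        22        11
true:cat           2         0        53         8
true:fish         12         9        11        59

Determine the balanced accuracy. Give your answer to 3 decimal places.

0.642

Balanced accuracy = mean of per-class recall.
  bird: recall = 41/61 = 0.6721
  frog: recall = 35/86 = 0.4070
  cat: recall = 53/63 = 0.8413
  fish: recall = 59/91 = 0.6484
Mean = (0.6721 + 0.4070 + 0.8413 + 0.6484) / 4 = 0.642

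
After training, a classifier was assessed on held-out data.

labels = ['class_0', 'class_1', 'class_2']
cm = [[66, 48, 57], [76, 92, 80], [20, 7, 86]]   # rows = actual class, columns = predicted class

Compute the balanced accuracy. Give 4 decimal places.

Balanced accuracy = mean of per-class recall.
  class_0: recall = 66/171 = 0.38596
  class_1: recall = 92/248 = 0.37097
  class_2: recall = 86/113 = 0.76106
Mean = (0.38596 + 0.37097 + 0.76106) / 3 = 0.5060

0.5060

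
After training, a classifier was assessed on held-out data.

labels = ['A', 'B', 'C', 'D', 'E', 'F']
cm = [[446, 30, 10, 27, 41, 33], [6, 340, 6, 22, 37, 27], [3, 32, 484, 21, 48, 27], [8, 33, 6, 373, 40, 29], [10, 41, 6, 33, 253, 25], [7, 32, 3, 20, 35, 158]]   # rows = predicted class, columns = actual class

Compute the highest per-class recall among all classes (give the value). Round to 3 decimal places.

Per-class recall (TP/(TP+FN)):
  A: TP=446, FN=6+3+8+10+7=34 → 446/480 = 0.9292
  B: TP=340, FN=30+32+33+41+32=168 → 340/508 = 0.6693
  C: TP=484, FN=10+6+6+6+3=31 → 484/515 = 0.9398
  D: TP=373, FN=27+22+21+33+20=123 → 373/496 = 0.7520
  E: TP=253, FN=41+37+48+40+35=201 → 253/454 = 0.5573
  F: TP=158, FN=33+27+27+29+25=141 → 158/299 = 0.5284
Highest is class 'C' with recall = 0.940.

0.940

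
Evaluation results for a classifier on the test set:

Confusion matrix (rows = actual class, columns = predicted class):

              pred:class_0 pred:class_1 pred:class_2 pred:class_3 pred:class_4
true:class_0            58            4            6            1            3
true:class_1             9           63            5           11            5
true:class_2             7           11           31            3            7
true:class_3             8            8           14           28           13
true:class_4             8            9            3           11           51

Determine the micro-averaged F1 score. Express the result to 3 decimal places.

Micro-averaging pools counts across classes: ΣTP=231, ΣFP=146, ΣFN=146.
Micro-F1 score = 2·TP/(2·TP+FP+FN) on pooled counts = 0.613 (equals overall accuracy in single-label multiclass).

0.613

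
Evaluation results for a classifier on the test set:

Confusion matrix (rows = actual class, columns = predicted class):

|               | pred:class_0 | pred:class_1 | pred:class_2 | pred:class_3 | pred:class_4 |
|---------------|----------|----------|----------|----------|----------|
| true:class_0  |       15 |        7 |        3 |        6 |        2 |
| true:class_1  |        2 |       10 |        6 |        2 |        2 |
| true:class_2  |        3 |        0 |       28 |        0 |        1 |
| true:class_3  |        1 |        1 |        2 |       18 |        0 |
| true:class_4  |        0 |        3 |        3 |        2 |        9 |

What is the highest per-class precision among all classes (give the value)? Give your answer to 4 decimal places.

0.7143

Per-class precision (TP/(TP+FP)):
  class_0: TP=15, FP=2+3+1+0=6 → 15/21 = 0.71429
  class_1: TP=10, FP=7+0+1+3=11 → 10/21 = 0.47619
  class_2: TP=28, FP=3+6+2+3=14 → 28/42 = 0.66667
  class_3: TP=18, FP=6+2+0+2=10 → 18/28 = 0.64286
  class_4: TP=9, FP=2+2+1+0=5 → 9/14 = 0.64286
Highest is class 'class_0' with precision = 0.7143.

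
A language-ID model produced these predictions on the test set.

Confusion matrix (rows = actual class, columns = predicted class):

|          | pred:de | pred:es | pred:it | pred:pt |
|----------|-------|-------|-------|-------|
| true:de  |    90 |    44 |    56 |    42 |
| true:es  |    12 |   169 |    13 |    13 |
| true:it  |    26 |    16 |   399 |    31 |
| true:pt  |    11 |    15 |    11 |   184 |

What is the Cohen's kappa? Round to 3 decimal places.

Observed agreement pₒ = trace/N = 842/1132 = 0.7438
Expected agreement pₑ = Σ (rowᵢ·colᵢ)/N² = (232·139 + 207·244 + 472·479 + 221·270)/1132² = 0.2876
κ = (pₒ − pₑ)/(1 − pₑ) = (0.7438 − 0.2876)/(1 − 0.2876) = 0.640

0.640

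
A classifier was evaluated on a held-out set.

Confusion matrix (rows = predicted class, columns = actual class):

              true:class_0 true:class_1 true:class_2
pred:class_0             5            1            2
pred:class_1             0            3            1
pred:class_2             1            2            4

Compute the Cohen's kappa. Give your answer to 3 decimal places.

0.446

Observed agreement pₒ = trace/N = 12/19 = 0.6316
Expected agreement pₑ = Σ (rowᵢ·colᵢ)/N² = (6·8 + 6·4 + 7·7)/19² = 0.3352
κ = (pₒ − pₑ)/(1 − pₑ) = (0.6316 − 0.3352)/(1 − 0.3352) = 0.446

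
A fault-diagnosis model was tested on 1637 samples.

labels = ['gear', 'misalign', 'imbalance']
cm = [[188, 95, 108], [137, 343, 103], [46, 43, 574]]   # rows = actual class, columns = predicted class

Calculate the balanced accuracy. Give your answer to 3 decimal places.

Balanced accuracy = mean of per-class recall.
  gear: recall = 188/391 = 0.4808
  misalign: recall = 343/583 = 0.5883
  imbalance: recall = 574/663 = 0.8658
Mean = (0.4808 + 0.5883 + 0.8658) / 3 = 0.645

0.645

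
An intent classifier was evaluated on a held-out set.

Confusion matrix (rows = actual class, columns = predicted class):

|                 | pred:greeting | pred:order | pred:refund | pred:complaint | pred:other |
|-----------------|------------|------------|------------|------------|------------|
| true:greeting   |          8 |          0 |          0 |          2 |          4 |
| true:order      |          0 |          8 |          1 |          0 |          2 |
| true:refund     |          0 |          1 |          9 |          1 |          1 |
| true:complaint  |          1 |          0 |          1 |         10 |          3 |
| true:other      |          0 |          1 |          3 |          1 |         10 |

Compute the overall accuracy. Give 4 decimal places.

Accuracy = trace / total = (8+8+9+10+10=45) / 67 = 45/67 = 0.6716

0.6716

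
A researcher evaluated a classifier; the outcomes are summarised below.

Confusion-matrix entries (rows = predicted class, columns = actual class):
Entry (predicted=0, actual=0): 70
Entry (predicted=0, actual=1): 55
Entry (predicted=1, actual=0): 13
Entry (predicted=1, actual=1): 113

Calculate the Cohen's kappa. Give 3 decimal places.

0.457

Observed agreement pₒ = trace/N = 183/251 = 0.7291
Expected agreement pₑ = Σ (rowᵢ·colᵢ)/N² = (83·125 + 168·126)/251² = 0.5007
κ = (pₒ − pₑ)/(1 − pₑ) = (0.7291 − 0.5007)/(1 − 0.5007) = 0.457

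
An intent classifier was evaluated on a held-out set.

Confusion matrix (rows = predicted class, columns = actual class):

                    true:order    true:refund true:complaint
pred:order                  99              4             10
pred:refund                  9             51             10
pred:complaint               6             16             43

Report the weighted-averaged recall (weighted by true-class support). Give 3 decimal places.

0.778

Per-class recall (TP/(TP+FN)):
  order: TP=99, FN=9+6=15 → 99/114 = 0.8684
  refund: TP=51, FN=4+16=20 → 51/71 = 0.7183
  complaint: TP=43, FN=10+10=20 → 43/63 = 0.6825
Weighted-recall = Σ (supportᵢ/N)·recallᵢ with N=248: (114/248)·0.8684 + (71/248)·0.7183 + (63/248)·0.6825 = 0.778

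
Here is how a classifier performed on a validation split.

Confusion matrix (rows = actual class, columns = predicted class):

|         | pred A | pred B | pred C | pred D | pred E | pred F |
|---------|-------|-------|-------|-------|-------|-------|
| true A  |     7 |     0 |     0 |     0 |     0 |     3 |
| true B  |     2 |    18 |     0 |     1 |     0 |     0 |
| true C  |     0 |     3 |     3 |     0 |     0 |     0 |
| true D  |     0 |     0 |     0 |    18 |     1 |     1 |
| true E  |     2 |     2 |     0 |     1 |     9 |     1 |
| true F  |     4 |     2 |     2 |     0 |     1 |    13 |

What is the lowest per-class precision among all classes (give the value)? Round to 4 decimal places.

0.4667

Per-class precision (TP/(TP+FP)):
  A: TP=7, FP=2+0+0+2+4=8 → 7/15 = 0.46667
  B: TP=18, FP=0+3+0+2+2=7 → 18/25 = 0.72000
  C: TP=3, FP=0+0+0+0+2=2 → 3/5 = 0.60000
  D: TP=18, FP=0+1+0+1+0=2 → 18/20 = 0.90000
  E: TP=9, FP=0+0+0+1+1=2 → 9/11 = 0.81818
  F: TP=13, FP=3+0+0+1+1=5 → 13/18 = 0.72222
Lowest is class 'A' with precision = 0.4667.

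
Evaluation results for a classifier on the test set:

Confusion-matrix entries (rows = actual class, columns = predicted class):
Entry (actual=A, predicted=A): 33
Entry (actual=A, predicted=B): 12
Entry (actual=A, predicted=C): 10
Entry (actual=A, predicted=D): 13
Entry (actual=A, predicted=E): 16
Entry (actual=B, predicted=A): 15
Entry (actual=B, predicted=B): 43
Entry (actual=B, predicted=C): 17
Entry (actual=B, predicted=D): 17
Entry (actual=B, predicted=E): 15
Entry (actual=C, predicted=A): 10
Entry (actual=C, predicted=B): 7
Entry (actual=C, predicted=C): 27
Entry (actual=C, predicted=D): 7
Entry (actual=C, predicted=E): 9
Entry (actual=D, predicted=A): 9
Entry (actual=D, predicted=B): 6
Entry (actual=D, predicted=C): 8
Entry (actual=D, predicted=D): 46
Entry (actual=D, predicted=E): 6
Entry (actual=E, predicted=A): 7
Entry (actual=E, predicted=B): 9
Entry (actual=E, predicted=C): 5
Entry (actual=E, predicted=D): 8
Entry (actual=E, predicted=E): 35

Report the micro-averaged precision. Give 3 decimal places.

0.472

Micro-averaging pools counts across classes: ΣTP=184, ΣFP=206, ΣFN=206.
Micro-precision = TP/(TP+FP) on pooled counts = 0.472 (equals overall accuracy in single-label multiclass).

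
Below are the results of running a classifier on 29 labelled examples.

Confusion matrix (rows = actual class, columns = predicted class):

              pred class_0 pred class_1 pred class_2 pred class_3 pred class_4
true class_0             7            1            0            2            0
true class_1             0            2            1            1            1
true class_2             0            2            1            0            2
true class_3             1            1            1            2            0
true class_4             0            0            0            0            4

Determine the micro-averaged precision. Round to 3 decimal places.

0.552

Micro-averaging pools counts across classes: ΣTP=16, ΣFP=13, ΣFN=13.
Micro-precision = TP/(TP+FP) on pooled counts = 0.552 (equals overall accuracy in single-label multiclass).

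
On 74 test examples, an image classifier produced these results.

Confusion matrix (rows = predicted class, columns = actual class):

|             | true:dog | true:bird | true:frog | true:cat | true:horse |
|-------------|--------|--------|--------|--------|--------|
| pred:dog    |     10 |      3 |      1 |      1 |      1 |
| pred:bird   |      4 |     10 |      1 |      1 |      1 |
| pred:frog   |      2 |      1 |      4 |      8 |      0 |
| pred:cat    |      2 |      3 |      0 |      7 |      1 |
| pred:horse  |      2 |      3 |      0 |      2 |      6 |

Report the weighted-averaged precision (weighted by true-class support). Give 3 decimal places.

0.544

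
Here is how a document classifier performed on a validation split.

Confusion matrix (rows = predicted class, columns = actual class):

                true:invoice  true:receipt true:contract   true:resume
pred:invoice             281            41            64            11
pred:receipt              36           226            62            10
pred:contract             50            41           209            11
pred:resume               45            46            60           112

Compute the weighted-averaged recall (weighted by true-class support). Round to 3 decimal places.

0.634

Per-class recall (TP/(TP+FN)):
  invoice: TP=281, FN=36+50+45=131 → 281/412 = 0.6820
  receipt: TP=226, FN=41+41+46=128 → 226/354 = 0.6384
  contract: TP=209, FN=64+62+60=186 → 209/395 = 0.5291
  resume: TP=112, FN=11+10+11=32 → 112/144 = 0.7778
Weighted-recall = Σ (supportᵢ/N)·recallᵢ with N=1305: (412/1305)·0.6820 + (354/1305)·0.6384 + (395/1305)·0.5291 + (144/1305)·0.7778 = 0.634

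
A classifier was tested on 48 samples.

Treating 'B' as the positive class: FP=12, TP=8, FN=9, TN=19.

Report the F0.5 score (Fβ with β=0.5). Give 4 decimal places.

Fβ = (1+β²)·TP / ((1+β²)·TP + β²·FN + FP), with β²=1/4
= 1.25·8 / (1.25·8 + 0.25·9 + 12) = 0.4124

0.4124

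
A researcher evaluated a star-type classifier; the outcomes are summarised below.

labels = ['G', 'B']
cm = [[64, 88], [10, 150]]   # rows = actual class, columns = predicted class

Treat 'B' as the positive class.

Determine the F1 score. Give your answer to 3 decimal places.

Precision = TP/(TP+FP) = 150/238 = 0.6303
Recall = TP/(TP+FN) = 150/160 = 0.9375
F1 = 2·TP/(2·TP+FP+FN) = 300/398 = 0.754

0.754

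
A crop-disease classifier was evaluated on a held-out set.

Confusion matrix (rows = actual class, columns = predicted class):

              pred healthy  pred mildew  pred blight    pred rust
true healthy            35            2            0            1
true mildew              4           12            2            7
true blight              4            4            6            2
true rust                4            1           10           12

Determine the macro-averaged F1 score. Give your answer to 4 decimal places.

Per-class F1 score (2·TP/(2·TP+FP+FN)):
  healthy: TP=35, FP=4+4+4=12, FN=2+0+1=3 → 70/85 = 0.82353
  mildew: TP=12, FP=2+4+1=7, FN=4+2+7=13 → 24/44 = 0.54545
  blight: TP=6, FP=0+2+10=12, FN=4+4+2=10 → 12/34 = 0.35294
  rust: TP=12, FP=1+7+2=10, FN=4+1+10=15 → 24/49 = 0.48980
Macro-F1 score = mean = (0.82353 + 0.54545 + 0.35294 + 0.48980) / 4 = 0.5529

0.5529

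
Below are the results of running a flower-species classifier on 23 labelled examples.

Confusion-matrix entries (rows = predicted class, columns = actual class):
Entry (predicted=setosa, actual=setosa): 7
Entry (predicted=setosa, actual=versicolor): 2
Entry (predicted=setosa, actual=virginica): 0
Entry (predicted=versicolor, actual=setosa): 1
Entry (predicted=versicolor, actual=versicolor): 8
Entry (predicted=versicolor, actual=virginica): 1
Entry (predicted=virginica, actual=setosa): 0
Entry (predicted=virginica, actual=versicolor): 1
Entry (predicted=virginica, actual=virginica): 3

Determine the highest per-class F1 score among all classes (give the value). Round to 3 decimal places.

0.824

Per-class F1 score (2·TP/(2·TP+FP+FN)):
  setosa: TP=7, FP=2+0=2, FN=1+0=1 → 14/17 = 0.8235
  versicolor: TP=8, FP=1+1=2, FN=2+1=3 → 16/21 = 0.7619
  virginica: TP=3, FP=0+1=1, FN=0+1=1 → 6/8 = 0.7500
Highest is class 'setosa' with F1 score = 0.824.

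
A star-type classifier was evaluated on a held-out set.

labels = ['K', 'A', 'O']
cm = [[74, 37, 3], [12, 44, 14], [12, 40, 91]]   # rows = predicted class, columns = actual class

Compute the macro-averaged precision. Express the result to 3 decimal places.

Per-class precision (TP/(TP+FP)):
  K: TP=74, FP=37+3=40 → 74/114 = 0.6491
  A: TP=44, FP=12+14=26 → 44/70 = 0.6286
  O: TP=91, FP=12+40=52 → 91/143 = 0.6364
Macro-precision = mean = (0.6491 + 0.6286 + 0.6364) / 3 = 0.638

0.638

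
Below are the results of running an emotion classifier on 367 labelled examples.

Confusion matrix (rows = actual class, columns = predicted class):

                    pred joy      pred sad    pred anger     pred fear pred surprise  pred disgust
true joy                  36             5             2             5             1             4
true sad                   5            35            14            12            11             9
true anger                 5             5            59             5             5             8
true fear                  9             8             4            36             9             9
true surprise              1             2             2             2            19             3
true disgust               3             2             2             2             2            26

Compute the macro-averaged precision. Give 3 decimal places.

0.560

Per-class precision (TP/(TP+FP)):
  joy: TP=36, FP=5+5+9+1+3=23 → 36/59 = 0.6102
  sad: TP=35, FP=5+5+8+2+2=22 → 35/57 = 0.6140
  anger: TP=59, FP=2+14+4+2+2=24 → 59/83 = 0.7108
  fear: TP=36, FP=5+12+5+2+2=26 → 36/62 = 0.5806
  surprise: TP=19, FP=1+11+5+9+2=28 → 19/47 = 0.4043
  disgust: TP=26, FP=4+9+8+9+3=33 → 26/59 = 0.4407
Macro-precision = mean = (0.6102 + 0.6140 + 0.7108 + 0.5806 + 0.4043 + 0.4407) / 6 = 0.560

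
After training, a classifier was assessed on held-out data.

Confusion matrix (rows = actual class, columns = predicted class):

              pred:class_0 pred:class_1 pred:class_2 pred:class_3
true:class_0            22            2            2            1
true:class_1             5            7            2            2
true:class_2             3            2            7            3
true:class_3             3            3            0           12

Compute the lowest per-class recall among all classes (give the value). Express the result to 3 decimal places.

Per-class recall (TP/(TP+FN)):
  class_0: TP=22, FN=2+2+1=5 → 22/27 = 0.8148
  class_1: TP=7, FN=5+2+2=9 → 7/16 = 0.4375
  class_2: TP=7, FN=3+2+3=8 → 7/15 = 0.4667
  class_3: TP=12, FN=3+3+0=6 → 12/18 = 0.6667
Lowest is class 'class_1' with recall = 0.438.

0.438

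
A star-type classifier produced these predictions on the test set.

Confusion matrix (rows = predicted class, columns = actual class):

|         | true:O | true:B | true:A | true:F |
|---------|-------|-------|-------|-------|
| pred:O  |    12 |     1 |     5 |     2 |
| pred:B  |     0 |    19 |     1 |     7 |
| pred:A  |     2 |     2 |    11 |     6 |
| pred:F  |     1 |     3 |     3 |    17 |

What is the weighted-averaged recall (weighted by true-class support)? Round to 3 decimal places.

0.641

Per-class recall (TP/(TP+FN)):
  O: TP=12, FN=0+2+1=3 → 12/15 = 0.8000
  B: TP=19, FN=1+2+3=6 → 19/25 = 0.7600
  A: TP=11, FN=5+1+3=9 → 11/20 = 0.5500
  F: TP=17, FN=2+7+6=15 → 17/32 = 0.5313
Weighted-recall = Σ (supportᵢ/N)·recallᵢ with N=92: (15/92)·0.8000 + (25/92)·0.7600 + (20/92)·0.5500 + (32/92)·0.5313 = 0.641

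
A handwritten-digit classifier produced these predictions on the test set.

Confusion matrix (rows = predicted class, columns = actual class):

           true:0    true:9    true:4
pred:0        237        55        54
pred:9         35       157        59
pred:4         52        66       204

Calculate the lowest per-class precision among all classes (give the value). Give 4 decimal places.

0.6255

Per-class precision (TP/(TP+FP)):
  0: TP=237, FP=55+54=109 → 237/346 = 0.68497
  9: TP=157, FP=35+59=94 → 157/251 = 0.62550
  4: TP=204, FP=52+66=118 → 204/322 = 0.63354
Lowest is class '9' with precision = 0.6255.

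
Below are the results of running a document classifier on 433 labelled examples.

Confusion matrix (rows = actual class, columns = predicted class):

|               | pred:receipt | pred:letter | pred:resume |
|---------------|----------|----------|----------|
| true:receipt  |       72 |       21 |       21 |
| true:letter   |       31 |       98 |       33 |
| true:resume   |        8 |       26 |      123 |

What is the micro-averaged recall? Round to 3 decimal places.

0.677

Micro-averaging pools counts across classes: ΣTP=293, ΣFP=140, ΣFN=140.
Micro-recall = TP/(TP+FN) on pooled counts = 0.677 (equals overall accuracy in single-label multiclass).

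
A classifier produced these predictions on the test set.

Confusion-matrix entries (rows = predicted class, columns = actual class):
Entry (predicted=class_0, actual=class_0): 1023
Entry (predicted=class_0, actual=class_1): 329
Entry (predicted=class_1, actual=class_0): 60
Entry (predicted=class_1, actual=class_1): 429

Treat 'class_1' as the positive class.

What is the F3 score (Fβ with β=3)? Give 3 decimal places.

Fβ = (1+β²)·TP / ((1+β²)·TP + β²·FN + FP), with β²=9
= 10·429 / (10·429 + 9·329 + 60) = 0.587

0.587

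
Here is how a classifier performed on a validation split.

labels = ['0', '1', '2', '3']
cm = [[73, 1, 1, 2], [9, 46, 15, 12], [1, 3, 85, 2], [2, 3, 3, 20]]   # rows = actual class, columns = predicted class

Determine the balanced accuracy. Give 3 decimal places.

Balanced accuracy = mean of per-class recall.
  0: recall = 73/77 = 0.9481
  1: recall = 46/82 = 0.5610
  2: recall = 85/91 = 0.9341
  3: recall = 20/28 = 0.7143
Mean = (0.9481 + 0.5610 + 0.9341 + 0.7143) / 4 = 0.789

0.789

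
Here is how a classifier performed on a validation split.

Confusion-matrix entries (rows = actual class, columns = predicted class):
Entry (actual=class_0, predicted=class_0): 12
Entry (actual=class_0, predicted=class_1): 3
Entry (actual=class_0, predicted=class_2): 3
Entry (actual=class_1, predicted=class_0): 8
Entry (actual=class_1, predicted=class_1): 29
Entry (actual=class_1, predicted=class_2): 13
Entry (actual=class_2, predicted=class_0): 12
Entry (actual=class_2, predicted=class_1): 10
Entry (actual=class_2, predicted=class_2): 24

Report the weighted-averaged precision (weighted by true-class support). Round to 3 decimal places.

Per-class precision (TP/(TP+FP)):
  class_0: TP=12, FP=8+12=20 → 12/32 = 0.3750
  class_1: TP=29, FP=3+10=13 → 29/42 = 0.6905
  class_2: TP=24, FP=3+13=16 → 24/40 = 0.6000
Weighted-precision = Σ (supportᵢ/N)·precisionᵢ with N=114: (18/114)·0.3750 + (50/114)·0.6905 + (46/114)·0.6000 = 0.604

0.604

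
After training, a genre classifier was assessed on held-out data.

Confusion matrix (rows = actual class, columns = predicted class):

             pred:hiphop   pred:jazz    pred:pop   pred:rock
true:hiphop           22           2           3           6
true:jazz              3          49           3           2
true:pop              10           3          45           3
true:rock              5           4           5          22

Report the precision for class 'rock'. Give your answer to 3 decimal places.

0.667

precision = TP/(TP+FP).
rock: TP=22, FP=6+2+3=11 → 22/33 = 0.6667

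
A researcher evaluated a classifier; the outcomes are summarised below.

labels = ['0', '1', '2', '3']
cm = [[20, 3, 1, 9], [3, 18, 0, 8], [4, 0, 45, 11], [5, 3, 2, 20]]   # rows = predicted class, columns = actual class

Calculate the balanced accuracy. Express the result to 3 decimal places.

Balanced accuracy = mean of per-class recall.
  0: recall = 20/32 = 0.6250
  1: recall = 18/24 = 0.7500
  2: recall = 45/48 = 0.9375
  3: recall = 20/48 = 0.4167
Mean = (0.6250 + 0.7500 + 0.9375 + 0.4167) / 4 = 0.682

0.682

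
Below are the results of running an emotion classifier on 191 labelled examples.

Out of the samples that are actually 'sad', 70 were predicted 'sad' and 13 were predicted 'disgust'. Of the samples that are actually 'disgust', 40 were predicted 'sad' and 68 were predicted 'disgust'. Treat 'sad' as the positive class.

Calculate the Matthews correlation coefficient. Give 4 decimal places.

MCC = (TP·TN − FP·FN) / √((TP+FP)(TP+FN)(TN+FP)(TN+FN))
Numerator = 70·68 − 40·13 = 4240
Denominator = √(110·83·108·81) = √79869240 = 8936.9592
MCC = 4240 / 8936.9592 = 0.4744

0.4744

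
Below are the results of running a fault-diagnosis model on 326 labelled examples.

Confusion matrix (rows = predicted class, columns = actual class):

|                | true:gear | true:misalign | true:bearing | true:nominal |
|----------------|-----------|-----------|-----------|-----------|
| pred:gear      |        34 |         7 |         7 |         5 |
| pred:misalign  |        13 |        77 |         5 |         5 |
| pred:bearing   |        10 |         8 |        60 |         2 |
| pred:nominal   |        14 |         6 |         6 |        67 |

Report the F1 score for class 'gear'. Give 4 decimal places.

0.5484

F1 score = 2·TP/(2·TP+FP+FN).
gear: TP=34, FP=7+7+5=19, FN=13+10+14=37 → 68/124 = 0.54839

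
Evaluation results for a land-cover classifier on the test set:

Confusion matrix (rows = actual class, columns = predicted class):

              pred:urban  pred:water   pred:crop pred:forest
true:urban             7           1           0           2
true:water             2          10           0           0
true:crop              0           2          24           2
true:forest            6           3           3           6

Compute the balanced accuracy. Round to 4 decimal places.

Balanced accuracy = mean of per-class recall.
  urban: recall = 7/10 = 0.70000
  water: recall = 10/12 = 0.83333
  crop: recall = 24/28 = 0.85714
  forest: recall = 6/18 = 0.33333
Mean = (0.70000 + 0.83333 + 0.85714 + 0.33333) / 4 = 0.6810

0.6810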